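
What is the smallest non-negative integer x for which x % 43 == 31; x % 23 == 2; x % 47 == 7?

From x ≡ 31 (mod 43) write x = 31 + 43t. Substituting into x ≡ 2 (mod 23) gives 43t ≡ 17 (mod 23), and since 20⁻¹ ≡ 15 (mod 23), t ≡ 2. Hence x ≡ 31 + 43·2 = 117 (mod 989).
From x ≡ 117 (mod 989) write x = 117 + 989t. Substituting into x ≡ 7 (mod 47) gives 989t ≡ 31 (mod 47), and since 2⁻¹ ≡ 24 (mod 47), t ≡ 39. Hence x ≡ 117 + 989·39 = 38688 (mod 46483).

38688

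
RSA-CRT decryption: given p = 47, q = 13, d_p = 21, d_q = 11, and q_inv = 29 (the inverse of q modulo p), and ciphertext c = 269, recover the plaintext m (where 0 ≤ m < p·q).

42

m₁ = c^(d_p) mod p: c ≡ 34 (mod 47), and 34^21 mod 47 = 42.
m₂ = c^(d_q) mod q: c ≡ 9 (mod 13), and 9^11 mod 13 = 3.
h = q_inv·(m₁ − m₂) mod p = 29·(42 − 3) mod 47 = 3.
m = m₂ + h·q = 3 + 3·13 = 42.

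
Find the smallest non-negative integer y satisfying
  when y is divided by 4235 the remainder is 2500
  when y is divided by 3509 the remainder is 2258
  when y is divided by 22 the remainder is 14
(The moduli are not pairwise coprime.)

Combine the congruences pairwise.
gcd(4235, 3509) = 121 and 121 | (2258 − 2500), so the pair is consistent; merging gives y ≡ 82965 (mod 122815), where 122815 = lcm(4235, 3509).
gcd(122815, 22) = 11 and 11 | (14 − 82965), so the pair is consistent; merging gives y ≡ 205780 (mod 245630), where 245630 = lcm(122815, 22).
The solution is unique modulo lcm(4235, 3509, 22) = 245630.

205780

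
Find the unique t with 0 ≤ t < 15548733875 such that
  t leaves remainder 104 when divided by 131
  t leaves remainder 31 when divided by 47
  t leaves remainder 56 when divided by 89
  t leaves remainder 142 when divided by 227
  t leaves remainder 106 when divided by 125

9353962356

From t ≡ 104 (mod 131) write t = 104 + 131s. Substituting into t ≡ 31 (mod 47) gives 131s ≡ 21 (mod 47), and since 37⁻¹ ≡ 14 (mod 47), s ≡ 12. Hence t ≡ 104 + 131·12 = 1676 (mod 6157).
From t ≡ 1676 (mod 6157) write t = 1676 + 6157s. Substituting into t ≡ 56 (mod 89) gives 6157s ≡ 71 (mod 89), and since 16⁻¹ ≡ 39 (mod 89), s ≡ 10. Hence t ≡ 1676 + 6157·10 = 63246 (mod 547973).
From t ≡ 63246 (mod 547973) write t = 63246 + 547973s. Substituting into t ≡ 142 (mod 227) gives 547973s ≡ 2 (mod 227), and since 222⁻¹ ≡ 136 (mod 227), s ≡ 45. Hence t ≡ 63246 + 547973·45 = 24722031 (mod 124389871).
From t ≡ 24722031 (mod 124389871) write t = 24722031 + 124389871s. Substituting into t ≡ 106 (mod 125) gives 124389871s ≡ 75 (mod 125), and since 121⁻¹ ≡ 31 (mod 125), s ≡ 75. Hence t ≡ 24722031 + 124389871·75 = 9353962356 (mod 15548733875).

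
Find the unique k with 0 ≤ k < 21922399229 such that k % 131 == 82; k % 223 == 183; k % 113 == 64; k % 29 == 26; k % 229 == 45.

From k ≡ 82 (mod 131) write k = 82 + 131t. Substituting into k ≡ 183 (mod 223) gives 131t ≡ 101 (mod 223), and since 131⁻¹ ≡ 143 (mod 223), t ≡ 171. Hence k ≡ 82 + 131·171 = 22483 (mod 29213).
From k ≡ 22483 (mod 29213) write k = 22483 + 29213t. Substituting into k ≡ 64 (mod 113) gives 29213t ≡ 68 (mod 113), and since 59⁻¹ ≡ 23 (mod 113), t ≡ 95. Hence k ≡ 22483 + 29213·95 = 2797718 (mod 3301069).
From k ≡ 2797718 (mod 3301069) write k = 2797718 + 3301069t. Substituting into k ≡ 26 (mod 29) gives 3301069t ≡ 25 (mod 29), and since 28⁻¹ ≡ 28 (mod 29), t ≡ 4. Hence k ≡ 2797718 + 3301069·4 = 16001994 (mod 95731001).
From k ≡ 16001994 (mod 95731001) write k = 16001994 + 95731001t. Substituting into k ≡ 45 (mod 229) gives 95731001t ≡ 113 (mod 229), and since 70⁻¹ ≡ 36 (mod 229), t ≡ 175. Hence k ≡ 16001994 + 95731001·175 = 16768927169 (mod 21922399229).

16768927169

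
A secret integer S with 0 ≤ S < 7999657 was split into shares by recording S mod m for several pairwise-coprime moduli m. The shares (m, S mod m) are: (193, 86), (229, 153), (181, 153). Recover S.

2321297

From S ≡ 86 (mod 193) write S = 86 + 193t. Substituting into S ≡ 153 (mod 229) gives 193t ≡ 67 (mod 229), and since 193⁻¹ ≡ 159 (mod 229), t ≡ 119. Hence S ≡ 86 + 193·119 = 23053 (mod 44197).
From S ≡ 23053 (mod 44197) write S = 23053 + 44197t. Substituting into S ≡ 153 (mod 181) gives 44197t ≡ 87 (mod 181), and since 33⁻¹ ≡ 11 (mod 181), t ≡ 52. Hence S ≡ 23053 + 44197·52 = 2321297 (mod 7999657).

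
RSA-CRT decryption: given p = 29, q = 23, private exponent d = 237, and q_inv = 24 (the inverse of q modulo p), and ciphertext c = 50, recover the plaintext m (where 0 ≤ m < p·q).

d_p = d mod (p−1) = 237 mod 28 = 13; d_q = d mod (q−1) = 17.
m₁ = c^(d_p) mod p: c ≡ 21 (mod 29), and 21^13 mod 29 = 11.
m₂ = c^(d_q) mod q: c ≡ 4 (mod 23), and 4^17 mod 23 = 2.
h = q_inv·(m₁ − m₂) mod p = 24·(11 − 2) mod 29 = 13.
m = m₂ + h·q = 2 + 13·23 = 301.

301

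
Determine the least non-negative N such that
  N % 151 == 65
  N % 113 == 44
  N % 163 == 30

2550002

From N ≡ 65 (mod 151) write N = 65 + 151t. Substituting into N ≡ 44 (mod 113) gives 151t ≡ 92 (mod 113), and since 38⁻¹ ≡ 3 (mod 113), t ≡ 50. Hence N ≡ 65 + 151·50 = 7615 (mod 17063).
From N ≡ 7615 (mod 17063) write N = 7615 + 17063t. Substituting into N ≡ 30 (mod 163) gives 17063t ≡ 76 (mod 163), and since 111⁻¹ ≡ 47 (mod 163), t ≡ 149. Hence N ≡ 7615 + 17063·149 = 2550002 (mod 2781269).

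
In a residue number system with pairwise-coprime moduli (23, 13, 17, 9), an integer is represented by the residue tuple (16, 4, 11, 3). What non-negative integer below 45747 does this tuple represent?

18048

The moduli are pairwise coprime; N = 23·13·17·9 = 45747.
N/23 = 1989; 1989 ≡ 11 (mod 23); 11·21 ≡ 1, so inverse 21.
N/13 = 3519; 3519 ≡ 9 (mod 13); 9·3 ≡ 1, so inverse 3.
N/17 = 2691; 2691 ≡ 5 (mod 17); 5·7 ≡ 1, so inverse 7.
N/9 = 5083; 5083 ≡ 7 (mod 9); 7·4 ≡ 1, so inverse 4.
x ≡ 16·1989·21 + 4·3519·3 + 11·2691·7 + 3·5083·4 = 978735.
978735 mod 45747 = 18048.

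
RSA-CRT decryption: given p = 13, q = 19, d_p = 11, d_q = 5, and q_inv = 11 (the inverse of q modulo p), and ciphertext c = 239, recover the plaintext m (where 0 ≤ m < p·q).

m₁ = c^(d_p) mod p: c ≡ 5 (mod 13), and 5^11 mod 13 = 8.
m₂ = c^(d_q) mod q: c ≡ 11 (mod 19), and 11^5 mod 19 = 7.
h = q_inv·(m₁ − m₂) mod p = 11·(8 − 7) mod 13 = 11.
m = m₂ + h·q = 7 + 11·19 = 216.

216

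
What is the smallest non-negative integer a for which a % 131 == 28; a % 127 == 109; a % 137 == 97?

1138156

The moduli are pairwise coprime; N = 131·127·137 = 2279269.
N/131 = 17399; 17399 ≡ 107 (mod 131); 107·60 ≡ 1, so inverse 60.
N/127 = 17947; 17947 ≡ 40 (mod 127); 40·54 ≡ 1, so inverse 54.
N/137 = 16637; 16637 ≡ 60 (mod 137); 60·16 ≡ 1, so inverse 16.
a ≡ 28·17399·60 + 109·17947·54 + 97·16637·16 = 160686986.
160686986 mod 2279269 = 1138156.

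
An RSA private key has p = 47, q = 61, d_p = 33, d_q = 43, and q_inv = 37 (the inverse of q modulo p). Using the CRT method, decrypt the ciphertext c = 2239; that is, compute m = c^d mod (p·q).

1288

m₁ = c^(d_p) mod p: c ≡ 30 (mod 47), and 30^33 mod 47 = 19.
m₂ = c^(d_q) mod q: c ≡ 43 (mod 61), and 43^43 mod 61 = 7.
h = q_inv·(m₁ − m₂) mod p = 37·(19 − 7) mod 47 = 21.
m = m₂ + h·q = 7 + 21·61 = 1288.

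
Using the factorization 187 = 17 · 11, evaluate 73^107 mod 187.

28

Mod 17: 73 ≡ 5; by Fermat, exponent reduces to 107 mod 16 = 11; 5^11 ≡ 11 (mod 17).
Mod 11: 73 ≡ 7; by Fermat, exponent reduces to 107 mod 10 = 7; 7^7 ≡ 6 (mod 11).
Combine by CRT: x ≡ 11 (mod 17), x ≡ 6 (mod 11) ⇒ x ≡ 28 (mod 187).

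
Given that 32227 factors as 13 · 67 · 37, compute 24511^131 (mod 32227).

Mod 13: 24511 ≡ 6; by Fermat, exponent reduces to 131 mod 12 = 11; 6^11 ≡ 11 (mod 13).
Mod 67: 24511 ≡ 56; by Fermat, exponent reduces to 131 mod 66 = 65; 56^65 ≡ 6 (mod 67).
Mod 37: 24511 ≡ 17; by Fermat, exponent reduces to 131 mod 36 = 23; 17^23 ≡ 18 (mod 37).
Combine by CRT: x ≡ 11 (mod 13), x ≡ 6 (mod 67), x ≡ 18 (mod 37) ⇒ x ≡ 11932 (mod 32227).

11932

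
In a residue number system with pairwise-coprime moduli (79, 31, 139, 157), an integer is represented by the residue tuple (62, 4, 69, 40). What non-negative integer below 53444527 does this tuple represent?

22842912

From x ≡ 62 (mod 79) write x = 62 + 79t. Substituting into x ≡ 4 (mod 31) gives 79t ≡ 4 (mod 31), and since 17⁻¹ ≡ 11 (mod 31), t ≡ 13. Hence x ≡ 62 + 79·13 = 1089 (mod 2449).
From x ≡ 1089 (mod 2449) write x = 1089 + 2449t. Substituting into x ≡ 69 (mod 139) gives 2449t ≡ 92 (mod 139), and since 86⁻¹ ≡ 118 (mod 139), t ≡ 14. Hence x ≡ 1089 + 2449·14 = 35375 (mod 340411).
From x ≡ 35375 (mod 340411) write x = 35375 + 340411t. Substituting into x ≡ 40 (mod 157) gives 340411t ≡ 147 (mod 157), and since 35⁻¹ ≡ 9 (mod 157), t ≡ 67. Hence x ≡ 35375 + 340411·67 = 22842912 (mod 53444527).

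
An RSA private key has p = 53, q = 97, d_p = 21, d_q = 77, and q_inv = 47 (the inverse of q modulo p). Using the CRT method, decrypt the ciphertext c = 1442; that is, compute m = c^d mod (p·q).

3859

m₁ = c^(d_p) mod p: c ≡ 11 (mod 53), and 11^21 mod 53 = 43.
m₂ = c^(d_q) mod q: c ≡ 84 (mod 97), and 84^77 mod 97 = 76.
h = q_inv·(m₁ − m₂) mod p = 47·(43 − 76) mod 53 = 39.
m = m₂ + h·q = 76 + 39·97 = 3859.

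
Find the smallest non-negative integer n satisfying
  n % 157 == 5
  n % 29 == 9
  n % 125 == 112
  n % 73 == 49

37695862

From n ≡ 5 (mod 157) write n = 5 + 157t. Substituting into n ≡ 9 (mod 29) gives 157t ≡ 4 (mod 29), and since 12⁻¹ ≡ 17 (mod 29), t ≡ 10. Hence n ≡ 5 + 157·10 = 1575 (mod 4553).
From n ≡ 1575 (mod 4553) write n = 1575 + 4553t. Substituting into n ≡ 112 (mod 125) gives 4553t ≡ 37 (mod 125), and since 53⁻¹ ≡ 92 (mod 125), t ≡ 29. Hence n ≡ 1575 + 4553·29 = 133612 (mod 569125).
From n ≡ 133612 (mod 569125) write n = 133612 + 569125t. Substituting into n ≡ 49 (mod 73) gives 569125t ≡ 27 (mod 73), and since 17⁻¹ ≡ 43 (mod 73), t ≡ 66. Hence n ≡ 133612 + 569125·66 = 37695862 (mod 41546125).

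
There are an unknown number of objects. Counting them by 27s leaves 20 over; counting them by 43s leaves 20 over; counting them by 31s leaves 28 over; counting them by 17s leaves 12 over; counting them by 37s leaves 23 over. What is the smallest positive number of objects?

2777132

The moduli are pairwise coprime; M = 27·43·31·17·37 = 22638339.
M/27 = 838457; 838457 ≡ 26 (mod 27); 26·26 ≡ 1, so inverse 26.
M/43 = 526473; 526473 ≡ 24 (mod 43); 24·9 ≡ 1, so inverse 9.
M/31 = 730269; 730269 ≡ 2 (mod 31); 2·16 ≡ 1, so inverse 16.
M/17 = 1331667; 1331667 ≡ 6 (mod 17); 6·3 ≡ 1, so inverse 3.
M/37 = 611847; 611847 ≡ 15 (mod 37); 15·5 ≡ 1, so inverse 5.
N ≡ 20·838457·26 + 20·526473·9 + 28·730269·16 + 12·1331667·3 + 23·611847·5 = 976225709.
976225709 mod 22638339 = 2777132.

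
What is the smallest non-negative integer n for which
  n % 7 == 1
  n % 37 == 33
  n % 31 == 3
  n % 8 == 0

The moduli are pairwise coprime; M = 7·37·31·8 = 64232.
M/7 = 9176; 9176 ≡ 6 (mod 7); 6·6 ≡ 1, so inverse 6.
M/37 = 1736; 1736 ≡ 34 (mod 37); 34·12 ≡ 1, so inverse 12.
M/31 = 2072; 2072 ≡ 26 (mod 31); 26·6 ≡ 1, so inverse 6.
M/8 = 8029; 8029 ≡ 5 (mod 8); 5·5 ≡ 1, so inverse 5.
n ≡ 1·9176·6 + 33·1736·12 + 3·2072·6 + 0·8029·5 = 779808.
779808 mod 64232 = 9024.

9024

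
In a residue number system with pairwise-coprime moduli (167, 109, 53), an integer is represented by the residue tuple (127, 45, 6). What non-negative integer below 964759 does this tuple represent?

The moduli are pairwise coprime; N = 167·109·53 = 964759.
N/167 = 5777; 5777 ≡ 99 (mod 167); 99·27 ≡ 1, so inverse 27.
N/109 = 8851; 8851 ≡ 22 (mod 109); 22·5 ≡ 1, so inverse 5.
N/53 = 18203; 18203 ≡ 24 (mod 53); 24·42 ≡ 1, so inverse 42.
x ≡ 127·5777·27 + 45·8851·5 + 6·18203·42 = 26387964.
26387964 mod 964759 = 339471.

339471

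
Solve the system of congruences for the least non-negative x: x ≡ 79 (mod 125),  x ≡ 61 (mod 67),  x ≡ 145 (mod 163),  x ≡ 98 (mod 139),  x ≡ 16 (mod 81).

6684816454

Combine the congruences pairwise.
From x ≡ 79 (mod 125) write x = 79 + 125t. Substituting into x ≡ 61 (mod 67) gives 125t ≡ 49 (mod 67), and since 58⁻¹ ≡ 52 (mod 67), t ≡ 2. Hence x ≡ 79 + 125·2 = 329 (mod 8375).
From x ≡ 329 (mod 8375) write x = 329 + 8375t. Substituting into x ≡ 145 (mod 163) gives 8375t ≡ 142 (mod 163), and since 62⁻¹ ≡ 71 (mod 163), t ≡ 139. Hence x ≡ 329 + 8375·139 = 1164454 (mod 1365125).
From x ≡ 1164454 (mod 1365125) write x = 1164454 + 1365125t. Substituting into x ≡ 98 (mod 139) gives 1365125t ≡ 47 (mod 139), and since 6⁻¹ ≡ 116 (mod 139), t ≡ 31. Hence x ≡ 1164454 + 1365125·31 = 43483329 (mod 189752375).
From x ≡ 43483329 (mod 189752375) write x = 43483329 + 189752375t. Substituting into x ≡ 16 (mod 81) gives 189752375t ≡ 79 (mod 81), and since 74⁻¹ ≡ 23 (mod 81), t ≡ 35. Hence x ≡ 43483329 + 189752375·35 = 6684816454 (mod 15369942375).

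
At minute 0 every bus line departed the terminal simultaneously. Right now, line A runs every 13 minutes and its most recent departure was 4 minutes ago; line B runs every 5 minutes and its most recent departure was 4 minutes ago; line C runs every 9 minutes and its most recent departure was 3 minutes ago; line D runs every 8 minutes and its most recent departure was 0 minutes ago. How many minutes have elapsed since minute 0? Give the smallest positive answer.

264

The moduli are pairwise coprime; N = 13·5·9·8 = 4680.
N/13 = 360; 360 ≡ 9 (mod 13); 9·3 ≡ 1, so inverse 3.
N/5 = 936; 936 ≡ 1 (mod 5), inverse 1.
N/9 = 520; 520 ≡ 7 (mod 9); 7·4 ≡ 1, so inverse 4.
N/8 = 585; 585 ≡ 1 (mod 8), inverse 1.
t ≡ 4·360·3 + 4·936·1 + 3·520·4 + 0·585·1 = 14304.
14304 mod 4680 = 264.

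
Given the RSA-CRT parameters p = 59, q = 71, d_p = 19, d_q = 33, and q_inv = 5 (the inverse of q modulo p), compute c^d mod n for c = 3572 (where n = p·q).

m₁ = c^(d_p) mod p: c ≡ 32 (mod 59), and 32^19 mod 59 = 39.
m₂ = c^(d_q) mod q: c ≡ 22 (mod 71), and 22^33 mod 71 = 11.
h = q_inv·(m₁ − m₂) mod p = 5·(39 − 11) mod 59 = 22.
m = m₂ + h·q = 11 + 22·71 = 1573.

1573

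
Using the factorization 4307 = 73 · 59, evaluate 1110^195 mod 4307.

1526

Mod 73: 1110 ≡ 15; by Fermat, exponent reduces to 195 mod 72 = 51; 15^51 ≡ 66 (mod 73).
Mod 59: 1110 ≡ 48; by Fermat, exponent reduces to 195 mod 58 = 21; 48^21 ≡ 51 (mod 59).
Combine by CRT: x ≡ 66 (mod 73), x ≡ 51 (mod 59) ⇒ x ≡ 1526 (mod 4307).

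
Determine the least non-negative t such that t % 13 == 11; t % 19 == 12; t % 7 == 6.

1532

The moduli are pairwise coprime; N = 13·19·7 = 1729.
N/13 = 133; 133 ≡ 3 (mod 13); 3·9 ≡ 1, so inverse 9.
N/19 = 91; 91 ≡ 15 (mod 19); 15·14 ≡ 1, so inverse 14.
N/7 = 247; 247 ≡ 2 (mod 7); 2·4 ≡ 1, so inverse 4.
t ≡ 11·133·9 + 12·91·14 + 6·247·4 = 34383.
34383 mod 1729 = 1532.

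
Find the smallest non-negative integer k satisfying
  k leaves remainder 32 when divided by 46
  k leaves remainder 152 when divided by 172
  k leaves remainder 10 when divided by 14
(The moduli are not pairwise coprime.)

Combine the congruences pairwise.
gcd(46, 172) = 2 and 2 | (152 − 32), so the pair is consistent; merging gives k ≡ 1872 (mod 3956), where 3956 = lcm(46, 172).
gcd(3956, 14) = 2 and 2 | (10 − 1872), so the pair is consistent; merging gives k ≡ 1872 (mod 27692), where 27692 = lcm(3956, 14).
The solution is unique modulo lcm(46, 172, 14) = 27692.

1872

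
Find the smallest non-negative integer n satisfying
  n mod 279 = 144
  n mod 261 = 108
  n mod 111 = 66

274680

gcd(279, 261) = 9 and 9 | (108 − 144), so the pair is consistent; merging gives n ≡ 7677 (mod 8091), where 8091 = lcm(279, 261).
gcd(8091, 111) = 3 and 3 | (66 − 7677), so the pair is consistent; merging gives n ≡ 274680 (mod 299367), where 299367 = lcm(8091, 111).
The solution is unique modulo lcm(279, 261, 111) = 299367.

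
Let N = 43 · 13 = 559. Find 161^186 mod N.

64

Mod 43: 161 ≡ 32; by Fermat, exponent reduces to 186 mod 42 = 18; 32^18 ≡ 21 (mod 43).
Mod 13: 161 ≡ 5; by Fermat, exponent reduces to 186 mod 12 = 6; 5^6 ≡ 12 (mod 13).
Combine by CRT: x ≡ 21 (mod 43), x ≡ 12 (mod 13) ⇒ x ≡ 64 (mod 559).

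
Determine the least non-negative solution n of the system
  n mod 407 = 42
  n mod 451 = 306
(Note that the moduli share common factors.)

14287

gcd(407, 451) = 11 and 11 | (306 − 42), so the pair is consistent; merging gives n ≡ 14287 (mod 16687), where 16687 = lcm(407, 451).
The solution is unique modulo lcm(407, 451) = 16687.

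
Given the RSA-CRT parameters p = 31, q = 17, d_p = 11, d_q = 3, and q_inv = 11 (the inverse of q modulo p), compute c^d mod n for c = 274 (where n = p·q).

161

m₁ = c^(d_p) mod p: c ≡ 26 (mod 31), and 26^11 mod 31 = 6.
m₂ = c^(d_q) mod q: c ≡ 2 (mod 17), and 2^3 mod 17 = 8.
h = q_inv·(m₁ − m₂) mod p = 11·(6 − 8) mod 31 = 9.
m = m₂ + h·q = 8 + 9·17 = 161.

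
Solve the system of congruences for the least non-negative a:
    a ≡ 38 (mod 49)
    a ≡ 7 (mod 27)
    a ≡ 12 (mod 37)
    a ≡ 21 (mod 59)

2063428

The moduli are pairwise coprime; N = 49·27·37·59 = 2888109.
N/49 = 58941; 58941 ≡ 43 (mod 49); 43·8 ≡ 1, so inverse 8.
N/27 = 106967; 106967 ≡ 20 (mod 27); 20·23 ≡ 1, so inverse 23.
N/37 = 78057; 78057 ≡ 24 (mod 37); 24·17 ≡ 1, so inverse 17.
N/59 = 48951; 48951 ≡ 40 (mod 59); 40·31 ≡ 1, so inverse 31.
a ≡ 38·58941·8 + 7·106967·23 + 12·78057·17 + 21·48951·31 = 82930480.
82930480 mod 2888109 = 2063428.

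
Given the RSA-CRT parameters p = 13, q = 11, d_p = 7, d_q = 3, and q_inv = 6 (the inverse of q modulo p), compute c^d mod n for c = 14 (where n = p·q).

27

m₁ = c^(d_p) mod p: c ≡ 1 (mod 13), and 1^7 mod 13 = 1.
m₂ = c^(d_q) mod q: c ≡ 3 (mod 11), and 3^3 mod 11 = 5.
h = q_inv·(m₁ − m₂) mod p = 6·(1 − 5) mod 13 = 2.
m = m₂ + h·q = 5 + 2·11 = 27.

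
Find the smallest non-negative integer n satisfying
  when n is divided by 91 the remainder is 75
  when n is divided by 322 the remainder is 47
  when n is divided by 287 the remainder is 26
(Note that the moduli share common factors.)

73785

gcd(91, 322) = 7 and 7 | (47 − 75), so the pair is consistent; merging gives n ≡ 2623 (mod 4186), where 4186 = lcm(91, 322).
gcd(4186, 287) = 7 and 7 | (26 − 2623), so the pair is consistent; merging gives n ≡ 73785 (mod 171626), where 171626 = lcm(4186, 287).
The solution is unique modulo lcm(91, 322, 287) = 171626.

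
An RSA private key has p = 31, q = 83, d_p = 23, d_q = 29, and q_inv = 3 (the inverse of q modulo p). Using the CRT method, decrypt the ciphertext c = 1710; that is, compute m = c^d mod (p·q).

m₁ = c^(d_p) mod p: c ≡ 5 (mod 31), and 5^23 mod 31 = 25.
m₂ = c^(d_q) mod q: c ≡ 50 (mod 83), and 50^29 mod 83 = 57.
h = q_inv·(m₁ − m₂) mod p = 3·(25 − 57) mod 31 = 28.
m = m₂ + h·q = 57 + 28·83 = 2381.

2381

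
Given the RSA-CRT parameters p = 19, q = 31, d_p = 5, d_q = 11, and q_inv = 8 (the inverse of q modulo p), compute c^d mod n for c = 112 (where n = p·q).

196

m₁ = c^(d_p) mod p: c ≡ 17 (mod 19), and 17^5 mod 19 = 6.
m₂ = c^(d_q) mod q: c ≡ 19 (mod 31), and 19^11 mod 31 = 10.
h = q_inv·(m₁ − m₂) mod p = 8·(6 − 10) mod 19 = 6.
m = m₂ + h·q = 10 + 6·31 = 196.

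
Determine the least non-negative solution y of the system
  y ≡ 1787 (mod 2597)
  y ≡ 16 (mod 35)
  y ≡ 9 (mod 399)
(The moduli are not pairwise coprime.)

Combine the congruences pairwise.
gcd(2597, 35) = 7 and 7 | (16 − 1787), so the pair is consistent; merging gives y ≡ 6981 (mod 12985), where 12985 = lcm(2597, 35).
gcd(12985, 399) = 7 and 7 | (9 − 6981), so the pair is consistent; merging gives y ≡ 162801 (mod 740145), where 740145 = lcm(12985, 399).
The solution is unique modulo lcm(2597, 35, 399) = 740145.

162801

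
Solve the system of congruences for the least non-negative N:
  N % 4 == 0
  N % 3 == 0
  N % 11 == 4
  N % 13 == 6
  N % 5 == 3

Combine the congruences pairwise.
From N ≡ 0 (mod 4) write N = 0 + 4t. Substituting into N ≡ 0 (mod 3) gives 4t ≡ 0 (mod 3), and since 1⁻¹ ≡ 1 (mod 3), t ≡ 0. Hence N ≡ 0 + 4·0 = 0 (mod 12).
From N ≡ 0 (mod 12) write N = 0 + 12t. Substituting into N ≡ 4 (mod 11) gives 12t ≡ 4 (mod 11), and since 1⁻¹ ≡ 1 (mod 11), t ≡ 4. Hence N ≡ 0 + 12·4 = 48 (mod 132).
From N ≡ 48 (mod 132) write N = 48 + 132t. Substituting into N ≡ 6 (mod 13) gives 132t ≡ 10 (mod 13), and since 2⁻¹ ≡ 7 (mod 13), t ≡ 5. Hence N ≡ 48 + 132·5 = 708 (mod 1716).
From N ≡ 708 (mod 1716) write N = 708 + 1716t. Substituting into N ≡ 3 (mod 5) gives 1716t ≡ 0 (mod 5), and since 1⁻¹ ≡ 1 (mod 5), t ≡ 0. Hence N ≡ 708 + 1716·0 = 708 (mod 8580).

708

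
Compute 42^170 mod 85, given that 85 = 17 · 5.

Mod 17: 42 ≡ 8; by Fermat, exponent reduces to 170 mod 16 = 10; 8^10 ≡ 13 (mod 17).
Mod 5: 42 ≡ 2; by Fermat, exponent reduces to 170 mod 4 = 2; 2^2 ≡ 4 (mod 5).
Combine by CRT: x ≡ 13 (mod 17), x ≡ 4 (mod 5) ⇒ x ≡ 64 (mod 85).

64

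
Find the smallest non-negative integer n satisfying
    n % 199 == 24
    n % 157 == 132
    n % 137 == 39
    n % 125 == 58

Combine the congruences pairwise.
From n ≡ 24 (mod 199) write n = 24 + 199t. Substituting into n ≡ 132 (mod 157) gives 199t ≡ 108 (mod 157), and since 42⁻¹ ≡ 86 (mod 157), t ≡ 25. Hence n ≡ 24 + 199·25 = 4999 (mod 31243).
From n ≡ 4999 (mod 31243) write n = 4999 + 31243t. Substituting into n ≡ 39 (mod 137) gives 31243t ≡ 109 (mod 137), and since 7⁻¹ ≡ 98 (mod 137), t ≡ 133. Hence n ≡ 4999 + 31243·133 = 4160318 (mod 4280291).
From n ≡ 4160318 (mod 4280291) write n = 4160318 + 4280291t. Substituting into n ≡ 58 (mod 125) gives 4280291t ≡ 115 (mod 125), and since 41⁻¹ ≡ 61 (mod 125), t ≡ 15. Hence n ≡ 4160318 + 4280291·15 = 68364683 (mod 535036375).

68364683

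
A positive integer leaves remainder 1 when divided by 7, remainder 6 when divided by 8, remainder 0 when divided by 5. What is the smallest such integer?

190

Combine the congruences pairwise.
From x ≡ 1 (mod 7) write x = 1 + 7t. Substituting into x ≡ 6 (mod 8) gives 7t ≡ 5 (mod 8), and since 7⁻¹ ≡ 7 (mod 8), t ≡ 3. Hence x ≡ 1 + 7·3 = 22 (mod 56).
From x ≡ 22 (mod 56) write x = 22 + 56t. Substituting into x ≡ 0 (mod 5) gives 56t ≡ 3 (mod 5), and since 1⁻¹ ≡ 1 (mod 5), t ≡ 3. Hence x ≡ 22 + 56·3 = 190 (mod 280).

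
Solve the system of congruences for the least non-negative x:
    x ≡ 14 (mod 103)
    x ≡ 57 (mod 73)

7430

From x ≡ 14 (mod 103) write x = 14 + 103t. Substituting into x ≡ 57 (mod 73) gives 103t ≡ 43 (mod 73), and since 30⁻¹ ≡ 56 (mod 73), t ≡ 72. Hence x ≡ 14 + 103·72 = 7430 (mod 7519).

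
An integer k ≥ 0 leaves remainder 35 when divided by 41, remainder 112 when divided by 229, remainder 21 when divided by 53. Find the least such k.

Combine the congruences pairwise.
From k ≡ 35 (mod 41) write k = 35 + 41t. Substituting into k ≡ 112 (mod 229) gives 41t ≡ 77 (mod 229), and since 41⁻¹ ≡ 162 (mod 229), t ≡ 108. Hence k ≡ 35 + 41·108 = 4463 (mod 9389).
From k ≡ 4463 (mod 9389) write k = 4463 + 9389t. Substituting into k ≡ 21 (mod 53) gives 9389t ≡ 10 (mod 53), and since 8⁻¹ ≡ 20 (mod 53), t ≡ 41. Hence k ≡ 4463 + 9389·41 = 389412 (mod 497617).

389412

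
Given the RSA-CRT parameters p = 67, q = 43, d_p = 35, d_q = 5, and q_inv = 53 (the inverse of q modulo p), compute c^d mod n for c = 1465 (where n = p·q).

m₁ = c^(d_p) mod p: c ≡ 58 (mod 67), and 58^35 mod 67 = 53.
m₂ = c^(d_q) mod q: c ≡ 3 (mod 43), and 3^5 mod 43 = 28.
h = q_inv·(m₁ − m₂) mod p = 53·(53 − 28) mod 67 = 52.
m = m₂ + h·q = 28 + 52·43 = 2264.

2264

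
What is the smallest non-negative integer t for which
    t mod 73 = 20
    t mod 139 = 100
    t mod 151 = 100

Combine the congruences pairwise.
From t ≡ 20 (mod 73) write t = 20 + 73s. Substituting into t ≡ 100 (mod 139) gives 73s ≡ 80 (mod 139), and since 73⁻¹ ≡ 40 (mod 139), s ≡ 3. Hence t ≡ 20 + 73·3 = 239 (mod 10147).
From t ≡ 239 (mod 10147) write t = 239 + 10147s. Substituting into t ≡ 100 (mod 151) gives 10147s ≡ 12 (mod 151), and since 30⁻¹ ≡ 146 (mod 151), s ≡ 91. Hence t ≡ 239 + 10147·91 = 923616 (mod 1532197).

923616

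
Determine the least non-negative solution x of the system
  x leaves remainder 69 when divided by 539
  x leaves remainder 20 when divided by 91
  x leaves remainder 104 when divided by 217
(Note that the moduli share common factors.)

94933

gcd(539, 91) = 7 and 7 | (20 − 69), so the pair is consistent; merging gives x ≡ 3842 (mod 7007), where 7007 = lcm(539, 91).
gcd(7007, 217) = 7 and 7 | (104 − 3842), so the pair is consistent; merging gives x ≡ 94933 (mod 217217), where 217217 = lcm(7007, 217).
The solution is unique modulo lcm(539, 91, 217) = 217217.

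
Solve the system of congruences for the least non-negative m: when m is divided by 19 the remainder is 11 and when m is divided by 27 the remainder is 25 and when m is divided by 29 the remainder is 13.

Combine the congruences pairwise.
From m ≡ 11 (mod 19) write m = 11 + 19t. Substituting into m ≡ 25 (mod 27) gives 19t ≡ 14 (mod 27), and since 19⁻¹ ≡ 10 (mod 27), t ≡ 5. Hence m ≡ 11 + 19·5 = 106 (mod 513).
From m ≡ 106 (mod 513) write m = 106 + 513t. Substituting into m ≡ 13 (mod 29) gives 513t ≡ 23 (mod 29), and since 20⁻¹ ≡ 16 (mod 29), t ≡ 20. Hence m ≡ 106 + 513·20 = 10366 (mod 14877).

10366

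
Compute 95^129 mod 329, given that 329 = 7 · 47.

Mod 7: 95 ≡ 4; by Fermat, exponent reduces to 129 mod 6 = 3; 4^3 ≡ 1 (mod 7).
Mod 47: 95 ≡ 1; by Fermat, exponent reduces to 129 mod 46 = 37; 1^37 ≡ 1 (mod 47).
Combine by CRT: x ≡ 1 (mod 7), x ≡ 1 (mod 47) ⇒ x ≡ 1 (mod 329).

1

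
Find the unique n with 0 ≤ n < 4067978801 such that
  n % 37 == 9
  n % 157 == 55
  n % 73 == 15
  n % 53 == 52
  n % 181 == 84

Combine the congruences pairwise.
From n ≡ 9 (mod 37) write n = 9 + 37t. Substituting into n ≡ 55 (mod 157) gives 37t ≡ 46 (mod 157), and since 37⁻¹ ≡ 17 (mod 157), t ≡ 154. Hence n ≡ 9 + 37·154 = 5707 (mod 5809).
From n ≡ 5707 (mod 5809) write n = 5707 + 5809t. Substituting into n ≡ 15 (mod 73) gives 5809t ≡ 2 (mod 73), and since 42⁻¹ ≡ 40 (mod 73), t ≡ 7. Hence n ≡ 5707 + 5809·7 = 46370 (mod 424057).
From n ≡ 46370 (mod 424057) write n = 46370 + 424057t. Substituting into n ≡ 52 (mod 53) gives 424057t ≡ 4 (mod 53), and since 4⁻¹ ≡ 40 (mod 53), t ≡ 1. Hence n ≡ 46370 + 424057·1 = 470427 (mod 22475021).
From n ≡ 470427 (mod 22475021) write n = 470427 + 22475021t. Substituting into n ≡ 84 (mod 181) gives 22475021t ≡ 76 (mod 181), and since 70⁻¹ ≡ 75 (mod 181), t ≡ 89. Hence n ≡ 470427 + 22475021·89 = 2000747296 (mod 4067978801).

2000747296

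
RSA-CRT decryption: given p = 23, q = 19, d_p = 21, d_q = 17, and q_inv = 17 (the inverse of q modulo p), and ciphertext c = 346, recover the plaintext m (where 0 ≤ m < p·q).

m₁ = c^(d_p) mod p: c ≡ 1 (mod 23), and 1^21 mod 23 = 1.
m₂ = c^(d_q) mod q: c ≡ 4 (mod 19), and 4^17 mod 19 = 5.
h = q_inv·(m₁ − m₂) mod p = 17·(1 − 5) mod 23 = 1.
m = m₂ + h·q = 5 + 1·19 = 24.

24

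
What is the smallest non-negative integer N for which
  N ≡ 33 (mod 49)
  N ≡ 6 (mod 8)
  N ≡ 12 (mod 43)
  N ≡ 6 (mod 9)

19878

Combine the congruences pairwise.
From N ≡ 33 (mod 49) write N = 33 + 49t. Substituting into N ≡ 6 (mod 8) gives 49t ≡ 5 (mod 8), and since 1⁻¹ ≡ 1 (mod 8), t ≡ 5. Hence N ≡ 33 + 49·5 = 278 (mod 392).
From N ≡ 278 (mod 392) write N = 278 + 392t. Substituting into N ≡ 12 (mod 43) gives 392t ≡ 35 (mod 43), and since 5⁻¹ ≡ 26 (mod 43), t ≡ 7. Hence N ≡ 278 + 392·7 = 3022 (mod 16856).
From N ≡ 3022 (mod 16856) write N = 3022 + 16856t. Substituting into N ≡ 6 (mod 9) gives 16856t ≡ 8 (mod 9), and since 8⁻¹ ≡ 8 (mod 9), t ≡ 1. Hence N ≡ 3022 + 16856·1 = 19878 (mod 151704).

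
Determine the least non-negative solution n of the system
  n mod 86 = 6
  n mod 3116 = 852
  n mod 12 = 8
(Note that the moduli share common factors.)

284408

Combine the congruences pairwise.
gcd(86, 3116) = 2 and 2 | (852 − 6), so the pair is consistent; merging gives n ≡ 16432 (mod 133988), where 133988 = lcm(86, 3116).
gcd(133988, 12) = 4 and 4 | (8 − 16432), so the pair is consistent; merging gives n ≡ 284408 (mod 401964), where 401964 = lcm(133988, 12).
The solution is unique modulo lcm(86, 3116, 12) = 401964.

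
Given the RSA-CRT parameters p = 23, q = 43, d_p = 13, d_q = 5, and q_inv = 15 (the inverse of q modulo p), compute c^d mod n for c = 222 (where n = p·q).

166

m₁ = c^(d_p) mod p: c ≡ 15 (mod 23), and 15^13 mod 23 = 5.
m₂ = c^(d_q) mod q: c ≡ 7 (mod 43), and 7^5 mod 43 = 37.
h = q_inv·(m₁ − m₂) mod p = 15·(5 − 37) mod 23 = 3.
m = m₂ + h·q = 37 + 3·43 = 166.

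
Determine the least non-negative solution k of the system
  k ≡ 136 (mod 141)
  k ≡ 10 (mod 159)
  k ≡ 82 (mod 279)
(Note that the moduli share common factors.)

165529

Combine the congruences pairwise.
gcd(141, 159) = 3 and 3 | (10 − 136), so the pair is consistent; merging gives k ≡ 1123 (mod 7473), where 7473 = lcm(141, 159).
gcd(7473, 279) = 3 and 3 | (82 − 1123), so the pair is consistent; merging gives k ≡ 165529 (mod 694989), where 694989 = lcm(7473, 279).
The solution is unique modulo lcm(141, 159, 279) = 694989.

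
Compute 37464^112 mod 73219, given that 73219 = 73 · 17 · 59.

25076

Mod 73: 37464 ≡ 15; by Fermat, exponent reduces to 112 mod 72 = 40; 15^40 ≡ 37 (mod 73).
Mod 17: 37464 ≡ 13; since 16 | 112, by Fermat 13^112 ≡ 1 (mod 17).
Mod 59: 37464 ≡ 58; by Fermat, exponent reduces to 112 mod 58 = 54; 58^54 ≡ 1 (mod 59).
Combine by CRT: x ≡ 37 (mod 73), x ≡ 1 (mod 17), x ≡ 1 (mod 59) ⇒ x ≡ 25076 (mod 73219).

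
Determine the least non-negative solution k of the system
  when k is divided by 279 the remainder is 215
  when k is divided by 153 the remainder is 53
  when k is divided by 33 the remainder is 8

gcd(279, 153) = 9 and 9 | (53 − 215), so the pair is consistent; merging gives k ≡ 1889 (mod 4743), where 4743 = lcm(279, 153).
gcd(4743, 33) = 3 and 3 | (8 − 1889), so the pair is consistent; merging gives k ≡ 1889 (mod 52173), where 52173 = lcm(4743, 33).
The solution is unique modulo lcm(279, 153, 33) = 52173.

1889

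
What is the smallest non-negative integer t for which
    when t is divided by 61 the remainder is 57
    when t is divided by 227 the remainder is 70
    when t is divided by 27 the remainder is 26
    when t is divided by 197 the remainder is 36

37343159

From t ≡ 57 (mod 61) write t = 57 + 61s. Substituting into t ≡ 70 (mod 227) gives 61s ≡ 13 (mod 227), and since 61⁻¹ ≡ 67 (mod 227), s ≡ 190. Hence t ≡ 57 + 61·190 = 11647 (mod 13847).
From t ≡ 11647 (mod 13847) write t = 11647 + 13847s. Substituting into t ≡ 26 (mod 27) gives 13847s ≡ 16 (mod 27), and since 23⁻¹ ≡ 20 (mod 27), s ≡ 23. Hence t ≡ 11647 + 13847·23 = 330128 (mod 373869).
From t ≡ 330128 (mod 373869) write t = 330128 + 373869s. Substituting into t ≡ 36 (mod 197) gives 373869s ≡ 80 (mod 197), and since 160⁻¹ ≡ 181 (mod 197), s ≡ 99. Hence t ≡ 330128 + 373869·99 = 37343159 (mod 73652193).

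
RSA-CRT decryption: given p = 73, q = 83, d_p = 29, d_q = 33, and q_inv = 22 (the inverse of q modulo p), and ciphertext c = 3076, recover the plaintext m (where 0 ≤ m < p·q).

m₁ = c^(d_p) mod p: c ≡ 10 (mod 73), and 10^29 mod 73 = 63.
m₂ = c^(d_q) mod q: c ≡ 5 (mod 83), and 5^33 mod 83 = 43.
h = q_inv·(m₁ − m₂) mod p = 22·(63 − 43) mod 73 = 2.
m = m₂ + h·q = 43 + 2·83 = 209.

209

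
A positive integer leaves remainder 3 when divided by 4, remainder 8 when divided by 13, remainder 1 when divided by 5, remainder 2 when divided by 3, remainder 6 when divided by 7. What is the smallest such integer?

671

The moduli are pairwise coprime; N = 4·13·5·3·7 = 5460.
N/4 = 1365; 1365 ≡ 1 (mod 4), inverse 1.
N/13 = 420; 420 ≡ 4 (mod 13); 4·10 ≡ 1, so inverse 10.
N/5 = 1092; 1092 ≡ 2 (mod 5); 2·3 ≡ 1, so inverse 3.
N/3 = 1820; 1820 ≡ 2 (mod 3); 2·2 ≡ 1, so inverse 2.
N/7 = 780; 780 ≡ 3 (mod 7); 3·5 ≡ 1, so inverse 5.
m ≡ 3·1365·1 + 8·420·10 + 1·1092·3 + 2·1820·2 + 6·780·5 = 71651.
71651 mod 5460 = 671.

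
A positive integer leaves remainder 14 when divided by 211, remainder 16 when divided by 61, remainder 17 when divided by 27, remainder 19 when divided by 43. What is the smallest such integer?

From m ≡ 14 (mod 211) write m = 14 + 211t. Substituting into m ≡ 16 (mod 61) gives 211t ≡ 2 (mod 61), and since 28⁻¹ ≡ 24 (mod 61), t ≡ 48. Hence m ≡ 14 + 211·48 = 10142 (mod 12871).
From m ≡ 10142 (mod 12871) write m = 10142 + 12871t. Substituting into m ≡ 17 (mod 27) gives 12871t ≡ 0 (mod 27), and since 19⁻¹ ≡ 10 (mod 27), t ≡ 0. Hence m ≡ 10142 + 12871·0 = 10142 (mod 347517).
From m ≡ 10142 (mod 347517) write m = 10142 + 347517t. Substituting into m ≡ 19 (mod 43) gives 347517t ≡ 25 (mod 43), and since 34⁻¹ ≡ 19 (mod 43), t ≡ 2. Hence m ≡ 10142 + 347517·2 = 705176 (mod 14943231).

705176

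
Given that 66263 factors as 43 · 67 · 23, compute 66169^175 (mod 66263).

41066

Mod 43: 66169 ≡ 35; by Fermat, exponent reduces to 175 mod 42 = 7; 35^7 ≡ 1 (mod 43).
Mod 67: 66169 ≡ 40; by Fermat, exponent reduces to 175 mod 66 = 43; 40^43 ≡ 62 (mod 67).
Mod 23: 66169 ≡ 21; by Fermat, exponent reduces to 175 mod 22 = 21; 21^21 ≡ 11 (mod 23).
Combine by CRT: x ≡ 1 (mod 43), x ≡ 62 (mod 67), x ≡ 11 (mod 23) ⇒ x ≡ 41066 (mod 66263).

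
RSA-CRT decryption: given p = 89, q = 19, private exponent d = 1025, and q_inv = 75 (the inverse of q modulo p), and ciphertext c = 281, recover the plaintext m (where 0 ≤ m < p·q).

1648

d_p = d mod (p−1) = 1025 mod 88 = 57; d_q = d mod (q−1) = 17.
m₁ = c^(d_p) mod p: c ≡ 14 (mod 89), and 14^57 mod 89 = 46.
m₂ = c^(d_q) mod q: c ≡ 15 (mod 19), and 15^17 mod 19 = 14.
h = q_inv·(m₁ − m₂) mod p = 75·(46 − 14) mod 89 = 86.
m = m₂ + h·q = 14 + 86·19 = 1648.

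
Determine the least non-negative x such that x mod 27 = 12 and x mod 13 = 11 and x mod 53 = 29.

The moduli are pairwise coprime; N = 27·13·53 = 18603.
N/27 = 689; 689 ≡ 14 (mod 27); 14·2 ≡ 1, so inverse 2.
N/13 = 1431; 1431 ≡ 1 (mod 13), inverse 1.
N/53 = 351; 351 ≡ 33 (mod 53); 33·45 ≡ 1, so inverse 45.
x ≡ 12·689·2 + 11·1431·1 + 29·351·45 = 490332.
490332 mod 18603 = 6654.

6654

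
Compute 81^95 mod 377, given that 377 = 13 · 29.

165

Mod 13: 81 ≡ 3; by Fermat, exponent reduces to 95 mod 12 = 11; 3^11 ≡ 9 (mod 13).
Mod 29: 81 ≡ 23; by Fermat, exponent reduces to 95 mod 28 = 11; 23^11 ≡ 20 (mod 29).
Combine by CRT: x ≡ 9 (mod 13), x ≡ 20 (mod 29) ⇒ x ≡ 165 (mod 377).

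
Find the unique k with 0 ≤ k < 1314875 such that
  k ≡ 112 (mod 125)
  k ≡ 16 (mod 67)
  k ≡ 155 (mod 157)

The moduli are pairwise coprime; N = 125·67·157 = 1314875.
N/125 = 10519; 10519 ≡ 19 (mod 125); 19·79 ≡ 1, so inverse 79.
N/67 = 19625; 19625 ≡ 61 (mod 67); 61·11 ≡ 1, so inverse 11.
N/157 = 8375; 8375 ≡ 54 (mod 157); 54·32 ≡ 1, so inverse 32.
k ≡ 112·10519·79 + 16·19625·11 + 155·8375·32 = 138066112.
138066112 mod 1314875 = 4237.

4237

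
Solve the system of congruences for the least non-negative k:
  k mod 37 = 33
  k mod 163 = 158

810

Combine the congruences pairwise.
From k ≡ 33 (mod 37) write k = 33 + 37t. Substituting into k ≡ 158 (mod 163) gives 37t ≡ 125 (mod 163), and since 37⁻¹ ≡ 141 (mod 163), t ≡ 21. Hence k ≡ 33 + 37·21 = 810 (mod 6031).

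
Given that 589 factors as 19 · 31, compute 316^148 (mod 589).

273

Mod 19: 316 ≡ 12; by Fermat, exponent reduces to 148 mod 18 = 4; 12^4 ≡ 7 (mod 19).
Mod 31: 316 ≡ 6; by Fermat, exponent reduces to 148 mod 30 = 28; 6^28 ≡ 25 (mod 31).
Combine by CRT: x ≡ 7 (mod 19), x ≡ 25 (mod 31) ⇒ x ≡ 273 (mod 589).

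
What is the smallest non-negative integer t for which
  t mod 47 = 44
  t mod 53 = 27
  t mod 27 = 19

From t ≡ 44 (mod 47) write t = 44 + 47s. Substituting into t ≡ 27 (mod 53) gives 47s ≡ 36 (mod 53), and since 47⁻¹ ≡ 44 (mod 53), s ≡ 47. Hence t ≡ 44 + 47·47 = 2253 (mod 2491).
From t ≡ 2253 (mod 2491) write t = 2253 + 2491s. Substituting into t ≡ 19 (mod 27) gives 2491s ≡ 7 (mod 27), and since 7⁻¹ ≡ 4 (mod 27), s ≡ 1. Hence t ≡ 2253 + 2491·1 = 4744 (mod 67257).

4744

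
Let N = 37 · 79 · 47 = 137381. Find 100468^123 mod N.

115136

Mod 37: 100468 ≡ 13; by Fermat, exponent reduces to 123 mod 36 = 15; 13^15 ≡ 29 (mod 37).
Mod 79: 100468 ≡ 59; by Fermat, exponent reduces to 123 mod 78 = 45; 59^45 ≡ 33 (mod 79).
Mod 47: 100468 ≡ 29; by Fermat, exponent reduces to 123 mod 46 = 31; 29^31 ≡ 33 (mod 47).
Combine by CRT: x ≡ 29 (mod 37), x ≡ 33 (mod 79), x ≡ 33 (mod 47) ⇒ x ≡ 115136 (mod 137381).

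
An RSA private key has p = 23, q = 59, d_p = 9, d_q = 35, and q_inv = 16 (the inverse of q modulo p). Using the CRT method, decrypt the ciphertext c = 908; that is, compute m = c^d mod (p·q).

893

m₁ = c^(d_p) mod p: c ≡ 11 (mod 23), and 11^9 mod 23 = 19.
m₂ = c^(d_q) mod q: c ≡ 23 (mod 59), and 23^35 mod 59 = 8.
h = q_inv·(m₁ − m₂) mod p = 16·(19 − 8) mod 23 = 15.
m = m₂ + h·q = 8 + 15·59 = 893.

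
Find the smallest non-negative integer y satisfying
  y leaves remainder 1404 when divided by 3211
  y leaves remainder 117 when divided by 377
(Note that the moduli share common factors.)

gcd(3211, 377) = 13 and 13 | (117 − 1404), so the pair is consistent; merging gives y ≡ 17459 (mod 93119), where 93119 = lcm(3211, 377).
The solution is unique modulo lcm(3211, 377) = 93119.

17459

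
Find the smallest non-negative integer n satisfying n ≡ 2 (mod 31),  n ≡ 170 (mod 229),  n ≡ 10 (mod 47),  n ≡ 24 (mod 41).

11476047

The moduli are pairwise coprime; M = 31·229·47·41 = 13679773.
M/31 = 441283; 441283 ≡ 29 (mod 31); 29·15 ≡ 1, so inverse 15.
M/229 = 59737; 59737 ≡ 197 (mod 229); 197·93 ≡ 1, so inverse 93.
M/47 = 291059; 291059 ≡ 35 (mod 47); 35·43 ≡ 1, so inverse 43.
M/41 = 333653; 333653 ≡ 36 (mod 41); 36·8 ≡ 1, so inverse 8.
n ≡ 2·441283·15 + 170·59737·93 + 10·291059·43 + 24·333653·8 = 1146897206.
1146897206 mod 13679773 = 11476047.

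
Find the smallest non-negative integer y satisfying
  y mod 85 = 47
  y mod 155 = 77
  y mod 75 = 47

29372

gcd(85, 155) = 5 and 5 | (77 − 47), so the pair is consistent; merging gives y ≡ 387 (mod 2635), where 2635 = lcm(85, 155).
gcd(2635, 75) = 5 and 5 | (47 − 387), so the pair is consistent; merging gives y ≡ 29372 (mod 39525), where 39525 = lcm(2635, 75).
The solution is unique modulo lcm(85, 155, 75) = 39525.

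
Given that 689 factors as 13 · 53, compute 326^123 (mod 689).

Mod 13: 326 ≡ 1; by Fermat, exponent reduces to 123 mod 12 = 3; 1^3 ≡ 1 (mod 13).
Mod 53: 326 ≡ 8; by Fermat, exponent reduces to 123 mod 52 = 19; 8^19 ≡ 32 (mod 53).
Combine by CRT: x ≡ 1 (mod 13), x ≡ 32 (mod 53) ⇒ x ≡ 456 (mod 689).

456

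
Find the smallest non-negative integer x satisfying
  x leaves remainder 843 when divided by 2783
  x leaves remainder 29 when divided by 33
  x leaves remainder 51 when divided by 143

gcd(2783, 33) = 11 and 11 | (29 − 843), so the pair is consistent; merging gives x ≡ 3626 (mod 8349), where 8349 = lcm(2783, 33).
gcd(8349, 143) = 11 and 11 | (51 − 3626), so the pair is consistent; merging gives x ≡ 3626 (mod 108537), where 108537 = lcm(8349, 143).
The solution is unique modulo lcm(2783, 33, 143) = 108537.

3626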